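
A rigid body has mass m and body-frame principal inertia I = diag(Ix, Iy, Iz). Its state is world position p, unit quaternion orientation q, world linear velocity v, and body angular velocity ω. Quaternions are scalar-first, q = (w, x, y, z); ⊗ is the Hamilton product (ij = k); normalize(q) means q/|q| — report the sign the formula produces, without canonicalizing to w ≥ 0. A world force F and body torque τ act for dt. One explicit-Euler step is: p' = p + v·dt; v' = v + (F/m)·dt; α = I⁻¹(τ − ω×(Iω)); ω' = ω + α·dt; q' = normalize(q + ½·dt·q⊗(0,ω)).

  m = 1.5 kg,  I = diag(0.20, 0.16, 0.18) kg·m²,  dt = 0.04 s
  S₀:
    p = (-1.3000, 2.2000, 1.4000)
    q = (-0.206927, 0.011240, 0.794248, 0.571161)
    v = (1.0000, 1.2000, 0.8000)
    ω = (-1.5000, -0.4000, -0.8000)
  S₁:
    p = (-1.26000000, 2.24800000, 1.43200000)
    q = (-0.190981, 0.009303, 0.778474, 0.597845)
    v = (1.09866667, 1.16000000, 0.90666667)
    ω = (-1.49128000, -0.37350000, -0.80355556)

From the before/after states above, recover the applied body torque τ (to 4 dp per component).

τ = (0.0500, 0.1300, -0.0400)

rate change Δω = (0.00872000, 0.02650000, -0.00355556)
precession coupling = (0.0064, 0.0240, -0.0240)
applied torque τ = (0.0500, 0.1300, -0.0400)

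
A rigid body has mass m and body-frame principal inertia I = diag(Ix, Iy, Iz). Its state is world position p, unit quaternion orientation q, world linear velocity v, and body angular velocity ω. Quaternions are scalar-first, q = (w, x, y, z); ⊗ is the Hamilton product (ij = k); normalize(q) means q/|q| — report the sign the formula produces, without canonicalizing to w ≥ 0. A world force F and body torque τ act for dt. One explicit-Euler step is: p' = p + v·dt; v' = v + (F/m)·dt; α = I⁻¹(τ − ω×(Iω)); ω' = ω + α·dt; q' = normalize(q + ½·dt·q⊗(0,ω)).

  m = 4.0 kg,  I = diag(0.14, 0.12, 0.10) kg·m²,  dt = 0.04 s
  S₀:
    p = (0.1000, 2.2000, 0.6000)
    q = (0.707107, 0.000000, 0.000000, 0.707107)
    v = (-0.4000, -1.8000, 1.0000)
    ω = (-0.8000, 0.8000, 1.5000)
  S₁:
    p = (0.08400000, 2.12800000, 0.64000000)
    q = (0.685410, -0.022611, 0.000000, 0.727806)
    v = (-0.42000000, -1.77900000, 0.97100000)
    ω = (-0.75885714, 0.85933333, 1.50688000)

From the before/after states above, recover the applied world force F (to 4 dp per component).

v₁ − v₀ = (-0.02000000, 0.02100000, -0.02900000)
m·(v₁−v₀)/dt = (-2.0000, 2.1000, -2.9000)

F = (-2.0000, 2.1000, -2.9000)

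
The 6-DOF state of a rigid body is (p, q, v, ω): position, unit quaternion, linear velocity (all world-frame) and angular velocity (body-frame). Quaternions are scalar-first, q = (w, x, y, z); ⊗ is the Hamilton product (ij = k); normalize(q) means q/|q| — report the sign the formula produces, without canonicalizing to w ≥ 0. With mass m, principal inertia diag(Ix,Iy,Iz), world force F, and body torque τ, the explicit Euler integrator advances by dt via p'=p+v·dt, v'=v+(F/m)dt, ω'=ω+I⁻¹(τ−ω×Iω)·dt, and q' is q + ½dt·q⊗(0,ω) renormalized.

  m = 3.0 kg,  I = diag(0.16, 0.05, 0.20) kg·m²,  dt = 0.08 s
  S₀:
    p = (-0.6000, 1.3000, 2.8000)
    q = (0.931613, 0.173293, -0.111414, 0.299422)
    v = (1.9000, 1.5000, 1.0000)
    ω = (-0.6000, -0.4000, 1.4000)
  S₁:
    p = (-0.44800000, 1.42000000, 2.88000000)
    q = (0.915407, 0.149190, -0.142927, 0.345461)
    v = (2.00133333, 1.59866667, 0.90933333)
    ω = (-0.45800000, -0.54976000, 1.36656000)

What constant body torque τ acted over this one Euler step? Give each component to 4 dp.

rate change Δω = (0.14200000, -0.14976000, -0.03344000)
gyro term ω₀×Iω₀ = (-0.0840, 0.0336, -0.0264)
applied torque τ = (0.2000, -0.0600, -0.1100)

τ = (0.2000, -0.0600, -0.1100)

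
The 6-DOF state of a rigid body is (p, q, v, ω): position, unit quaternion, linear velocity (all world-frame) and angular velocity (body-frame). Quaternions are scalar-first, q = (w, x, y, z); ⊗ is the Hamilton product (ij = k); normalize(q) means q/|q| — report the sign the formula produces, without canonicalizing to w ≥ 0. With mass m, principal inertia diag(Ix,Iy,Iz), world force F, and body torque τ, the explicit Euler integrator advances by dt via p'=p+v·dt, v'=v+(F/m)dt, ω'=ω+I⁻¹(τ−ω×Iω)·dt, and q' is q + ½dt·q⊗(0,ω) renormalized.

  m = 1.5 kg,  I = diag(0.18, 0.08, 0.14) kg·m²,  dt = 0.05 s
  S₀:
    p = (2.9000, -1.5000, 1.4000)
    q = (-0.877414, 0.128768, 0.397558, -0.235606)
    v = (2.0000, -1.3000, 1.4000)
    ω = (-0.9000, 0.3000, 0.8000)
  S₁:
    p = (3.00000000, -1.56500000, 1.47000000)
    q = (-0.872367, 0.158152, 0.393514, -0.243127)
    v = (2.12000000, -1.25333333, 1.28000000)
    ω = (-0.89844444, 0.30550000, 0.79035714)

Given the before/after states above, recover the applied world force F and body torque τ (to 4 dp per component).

F = (3.6000, 1.4000, -3.6000)
τ = (0.0200, -0.0200, 0.0000)

Δω = ω₁−ω₀ = (0.00155556, 0.00550000, -0.00964286)
gyro term ω₀×Iω₀ = (0.0144, -0.0288, 0.0270)
τ = I·(Δω/dt) + ω₀×(Iω₀) = (0.0200, -0.0200, 0.0000)
v₁ − v₀ = (0.12000000, 0.04666667, -0.12000000)
F = m·Δv/dt = (3.6000, 1.4000, -3.6000)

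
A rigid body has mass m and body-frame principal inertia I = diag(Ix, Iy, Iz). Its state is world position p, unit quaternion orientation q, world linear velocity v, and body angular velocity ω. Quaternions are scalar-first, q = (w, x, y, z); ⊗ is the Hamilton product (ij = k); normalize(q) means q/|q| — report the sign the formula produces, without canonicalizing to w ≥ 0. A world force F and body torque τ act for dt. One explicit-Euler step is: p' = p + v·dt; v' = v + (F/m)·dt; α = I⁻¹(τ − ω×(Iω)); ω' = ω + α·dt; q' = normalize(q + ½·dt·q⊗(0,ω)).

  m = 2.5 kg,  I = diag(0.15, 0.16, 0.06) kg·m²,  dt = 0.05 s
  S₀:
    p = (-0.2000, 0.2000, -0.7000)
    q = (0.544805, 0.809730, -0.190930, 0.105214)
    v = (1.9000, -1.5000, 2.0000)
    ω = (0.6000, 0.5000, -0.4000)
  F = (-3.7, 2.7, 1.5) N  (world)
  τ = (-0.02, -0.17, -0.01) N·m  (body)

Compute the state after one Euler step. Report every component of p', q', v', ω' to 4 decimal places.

p' = (-0.1050, 0.1250, -0.6000)
q' = (0.5360, 0.8183, -0.1744, 0.1127)
v' = (1.8260, -1.4460, 2.0300)
ω' = (0.5867, 0.4536, -0.4108)

gyro term ω×Iω = (0.0200, -0.0216, 0.0030)
angular accel α = (-0.2667, -0.9275, -0.2167)
new body rate ω' = (0.5867, 0.4536, -0.4108)
q⊗(0,ω) = (-0.3482874, 0.3506480, 0.6594229, 0.3015010)
updated quaternion q' = (0.5360, 0.8183, -0.1744, 0.1127)
a = F/m = (-1.4800, 1.0800, 0.6000)
new position p' = (-0.1050, 0.1250, -0.6000)
v' = v + a·dt = (1.8260, -1.4460, 2.0300)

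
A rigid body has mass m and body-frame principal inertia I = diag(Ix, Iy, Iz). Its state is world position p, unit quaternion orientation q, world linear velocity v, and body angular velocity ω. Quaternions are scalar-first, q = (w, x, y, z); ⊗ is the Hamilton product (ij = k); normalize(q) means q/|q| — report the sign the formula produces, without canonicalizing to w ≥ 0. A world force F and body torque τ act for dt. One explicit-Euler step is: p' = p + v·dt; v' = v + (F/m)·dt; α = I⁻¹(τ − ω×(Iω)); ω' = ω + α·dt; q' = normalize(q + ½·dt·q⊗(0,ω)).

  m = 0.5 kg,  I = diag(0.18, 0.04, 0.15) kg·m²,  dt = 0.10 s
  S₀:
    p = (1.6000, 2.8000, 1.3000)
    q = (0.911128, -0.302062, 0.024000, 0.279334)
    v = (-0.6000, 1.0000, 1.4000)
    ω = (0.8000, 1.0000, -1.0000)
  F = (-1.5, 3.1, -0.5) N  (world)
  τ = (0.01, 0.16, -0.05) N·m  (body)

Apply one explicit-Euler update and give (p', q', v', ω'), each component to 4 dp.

p' = (1.5400, 2.9000, 1.4400)
q' = (0.9329, -0.2799, 0.0654, 0.2170)
v' = (-0.9000, 1.6200, 1.3000)
ω' = (0.8667, 1.4600, -0.9587)

linear accel F/m = (-3.0000, 6.2000, -1.0000)
p + v·dt = (1.5400, 2.9000, 1.4400)
v' = v + a·dt = (-0.9000, 1.6200, 1.3000)
precession coupling ω×(Iω) = (-0.1100, -0.0240, -0.1120)
(τ − ω×Iω)/I = (0.6667, 4.6000, 0.4133)
new body rate ω' = (0.8667, 1.4600, -0.9587)
q⊗(0,ω) = (0.4969836, 0.4255684, 0.8325332, -1.2323900)
updated quaternion q' = (0.9329, -0.2799, 0.0654, 0.2170)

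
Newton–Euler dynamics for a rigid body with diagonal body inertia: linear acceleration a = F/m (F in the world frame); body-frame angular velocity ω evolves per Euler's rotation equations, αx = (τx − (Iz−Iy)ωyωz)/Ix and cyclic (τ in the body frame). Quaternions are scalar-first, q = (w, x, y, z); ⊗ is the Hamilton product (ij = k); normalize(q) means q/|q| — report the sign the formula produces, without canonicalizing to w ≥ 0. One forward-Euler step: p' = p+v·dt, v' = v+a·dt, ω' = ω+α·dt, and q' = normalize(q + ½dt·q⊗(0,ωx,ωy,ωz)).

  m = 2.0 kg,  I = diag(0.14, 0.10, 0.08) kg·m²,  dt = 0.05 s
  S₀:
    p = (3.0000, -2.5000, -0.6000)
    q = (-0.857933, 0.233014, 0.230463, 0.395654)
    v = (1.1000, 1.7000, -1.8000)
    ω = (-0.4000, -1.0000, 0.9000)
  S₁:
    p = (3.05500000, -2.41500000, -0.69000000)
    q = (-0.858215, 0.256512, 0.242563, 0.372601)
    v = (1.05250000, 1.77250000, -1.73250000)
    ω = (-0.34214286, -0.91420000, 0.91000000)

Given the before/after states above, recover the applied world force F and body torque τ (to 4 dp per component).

F = (-1.9000, 2.9000, 2.7000)
τ = (0.1800, 0.1500, 0.0000)

Δω = ω₁−ω₀ = (0.05785714, 0.08580000, 0.01000000)
applied torque τ = (0.1800, 0.1500, 0.0000)
velocity change Δv = (-0.04750000, 0.07250000, 0.06750000)
F = m·Δv/dt = (-1.9000, 2.9000, 2.7000)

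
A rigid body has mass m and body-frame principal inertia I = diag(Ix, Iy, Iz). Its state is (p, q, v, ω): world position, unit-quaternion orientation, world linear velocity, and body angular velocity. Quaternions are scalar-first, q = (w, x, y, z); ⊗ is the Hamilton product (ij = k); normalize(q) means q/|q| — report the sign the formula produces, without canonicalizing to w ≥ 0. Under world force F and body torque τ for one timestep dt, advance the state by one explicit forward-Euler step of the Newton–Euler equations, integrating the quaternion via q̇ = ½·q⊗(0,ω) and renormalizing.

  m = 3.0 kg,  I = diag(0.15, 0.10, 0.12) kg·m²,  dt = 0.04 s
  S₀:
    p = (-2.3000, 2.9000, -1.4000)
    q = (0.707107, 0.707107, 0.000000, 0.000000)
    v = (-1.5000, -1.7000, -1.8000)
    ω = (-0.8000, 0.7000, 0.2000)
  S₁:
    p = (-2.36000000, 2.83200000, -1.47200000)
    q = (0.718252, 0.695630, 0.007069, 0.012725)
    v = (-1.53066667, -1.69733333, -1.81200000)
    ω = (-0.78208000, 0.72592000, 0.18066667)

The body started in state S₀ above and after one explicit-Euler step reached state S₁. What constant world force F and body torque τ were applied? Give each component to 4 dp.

F = (-2.3000, 0.2000, -0.9000)
τ = (0.0700, 0.0600, -0.0300)

Δω = ω₁−ω₀ = (0.01792000, 0.02592000, -0.01933333)
I·α + gyro = (0.0700, 0.0600, -0.0300)
velocity change Δv = (-0.03066667, 0.00266667, -0.01200000)
F = m·Δv/dt = (-2.3000, 0.2000, -0.9000)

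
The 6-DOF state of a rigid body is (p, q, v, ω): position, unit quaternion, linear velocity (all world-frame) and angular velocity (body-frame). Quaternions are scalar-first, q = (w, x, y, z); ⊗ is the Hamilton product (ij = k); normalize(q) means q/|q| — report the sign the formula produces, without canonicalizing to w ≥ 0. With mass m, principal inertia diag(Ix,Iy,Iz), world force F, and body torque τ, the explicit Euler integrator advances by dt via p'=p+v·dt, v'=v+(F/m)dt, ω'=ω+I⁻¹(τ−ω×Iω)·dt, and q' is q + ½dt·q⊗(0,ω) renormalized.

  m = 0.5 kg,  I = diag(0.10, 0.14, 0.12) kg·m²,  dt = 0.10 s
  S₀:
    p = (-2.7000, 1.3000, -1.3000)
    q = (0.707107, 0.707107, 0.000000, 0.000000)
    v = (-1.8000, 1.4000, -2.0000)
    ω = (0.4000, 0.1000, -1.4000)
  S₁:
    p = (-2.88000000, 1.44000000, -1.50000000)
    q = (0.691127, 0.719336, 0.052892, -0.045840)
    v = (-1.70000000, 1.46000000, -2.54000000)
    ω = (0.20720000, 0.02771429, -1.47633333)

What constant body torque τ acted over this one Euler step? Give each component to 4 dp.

τ = (-0.1900, -0.0900, -0.0900)

rate change Δω = (-0.19280000, -0.07228571, -0.07633333)
applied torque τ = (-0.1900, -0.0900, -0.0900)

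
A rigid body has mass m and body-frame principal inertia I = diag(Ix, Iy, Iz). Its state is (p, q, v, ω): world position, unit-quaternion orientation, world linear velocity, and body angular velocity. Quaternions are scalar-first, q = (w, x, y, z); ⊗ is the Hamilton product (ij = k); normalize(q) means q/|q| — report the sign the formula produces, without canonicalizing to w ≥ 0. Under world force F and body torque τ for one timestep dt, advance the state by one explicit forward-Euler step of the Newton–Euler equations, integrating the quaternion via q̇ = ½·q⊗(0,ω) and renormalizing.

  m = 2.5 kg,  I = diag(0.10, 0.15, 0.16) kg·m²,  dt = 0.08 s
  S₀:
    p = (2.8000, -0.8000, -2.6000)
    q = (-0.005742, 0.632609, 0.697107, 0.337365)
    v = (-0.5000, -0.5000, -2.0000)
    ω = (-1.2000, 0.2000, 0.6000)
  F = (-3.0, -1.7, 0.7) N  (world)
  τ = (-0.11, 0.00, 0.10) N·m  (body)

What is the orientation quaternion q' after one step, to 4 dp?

Hamilton product q⊗(0,ω) = (0.4172904, 0.3576816, -0.7855518, 0.9596050)
updated quaternion q' = (0.0109, 0.6460, 0.6647, 0.3752)

q' = (0.0109, 0.6460, 0.6647, 0.3752)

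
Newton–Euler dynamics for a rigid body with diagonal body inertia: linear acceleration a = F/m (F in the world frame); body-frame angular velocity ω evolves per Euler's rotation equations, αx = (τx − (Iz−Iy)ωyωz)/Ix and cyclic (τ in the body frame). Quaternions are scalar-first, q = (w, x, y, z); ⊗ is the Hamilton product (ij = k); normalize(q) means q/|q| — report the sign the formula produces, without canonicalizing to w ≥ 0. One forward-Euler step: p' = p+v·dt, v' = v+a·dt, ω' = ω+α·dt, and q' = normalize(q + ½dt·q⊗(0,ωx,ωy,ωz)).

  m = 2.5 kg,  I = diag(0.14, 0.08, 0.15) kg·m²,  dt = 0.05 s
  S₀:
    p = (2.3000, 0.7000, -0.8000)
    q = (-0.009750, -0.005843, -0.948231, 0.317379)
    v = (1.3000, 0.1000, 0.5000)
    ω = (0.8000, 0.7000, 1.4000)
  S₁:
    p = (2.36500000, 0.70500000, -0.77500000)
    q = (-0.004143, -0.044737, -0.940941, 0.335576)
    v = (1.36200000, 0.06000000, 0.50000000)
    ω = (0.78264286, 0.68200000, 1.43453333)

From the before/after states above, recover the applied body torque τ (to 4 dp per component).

τ = (0.0200, -0.0400, 0.0700)

rate change Δω = (-0.01735714, -0.01800000, 0.03453333)
τ = I·(Δω/dt) + ω₀×(Iω₀) = (0.0200, -0.0400, 0.0700)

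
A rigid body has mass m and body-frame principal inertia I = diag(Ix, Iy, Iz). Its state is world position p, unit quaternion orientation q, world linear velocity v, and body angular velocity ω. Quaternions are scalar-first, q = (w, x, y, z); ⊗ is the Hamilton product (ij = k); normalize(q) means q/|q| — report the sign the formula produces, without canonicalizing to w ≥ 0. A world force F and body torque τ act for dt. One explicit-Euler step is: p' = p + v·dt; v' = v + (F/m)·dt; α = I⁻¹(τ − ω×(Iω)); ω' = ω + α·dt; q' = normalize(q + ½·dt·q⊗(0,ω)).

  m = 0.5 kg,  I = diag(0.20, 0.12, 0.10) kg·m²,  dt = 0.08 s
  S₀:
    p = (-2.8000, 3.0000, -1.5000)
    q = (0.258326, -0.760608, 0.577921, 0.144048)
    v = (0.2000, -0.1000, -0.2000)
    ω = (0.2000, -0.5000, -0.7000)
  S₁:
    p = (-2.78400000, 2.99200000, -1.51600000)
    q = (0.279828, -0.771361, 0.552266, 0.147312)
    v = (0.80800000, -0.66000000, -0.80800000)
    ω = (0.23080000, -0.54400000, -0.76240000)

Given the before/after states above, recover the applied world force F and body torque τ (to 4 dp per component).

F = (3.8000, -3.5000, -3.8000)
τ = (0.0700, -0.0800, -0.0700)

Δω = ω₁−ω₀ = (0.03080000, -0.04400000, -0.06240000)
τ = I·(Δω/dt) + ω₀×(Iω₀) = (0.0700, -0.0800, -0.0700)
velocity change Δv = (0.60800000, -0.56000000, -0.60800000)
applied force F = (3.8000, -3.5000, -3.8000)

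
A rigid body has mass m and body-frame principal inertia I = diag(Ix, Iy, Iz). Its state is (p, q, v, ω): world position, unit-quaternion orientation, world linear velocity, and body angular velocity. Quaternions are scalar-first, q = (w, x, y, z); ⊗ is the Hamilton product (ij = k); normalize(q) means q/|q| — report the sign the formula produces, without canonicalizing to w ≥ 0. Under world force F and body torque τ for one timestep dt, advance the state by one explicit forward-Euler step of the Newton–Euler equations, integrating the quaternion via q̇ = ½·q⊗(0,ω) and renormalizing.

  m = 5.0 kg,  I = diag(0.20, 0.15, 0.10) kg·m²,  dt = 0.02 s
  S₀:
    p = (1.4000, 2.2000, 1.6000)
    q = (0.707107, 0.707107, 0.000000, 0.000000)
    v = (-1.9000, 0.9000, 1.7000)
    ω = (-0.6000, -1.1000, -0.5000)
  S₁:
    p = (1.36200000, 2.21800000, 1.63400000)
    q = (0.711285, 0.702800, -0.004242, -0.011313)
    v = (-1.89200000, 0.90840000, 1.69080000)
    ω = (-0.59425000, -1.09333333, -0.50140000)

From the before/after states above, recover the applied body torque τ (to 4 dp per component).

τ = (0.0300, 0.0800, -0.0400)

ω₁ − ω₀ = (0.00575000, 0.00666667, -0.00140000)
applied torque τ = (0.0300, 0.0800, -0.0400)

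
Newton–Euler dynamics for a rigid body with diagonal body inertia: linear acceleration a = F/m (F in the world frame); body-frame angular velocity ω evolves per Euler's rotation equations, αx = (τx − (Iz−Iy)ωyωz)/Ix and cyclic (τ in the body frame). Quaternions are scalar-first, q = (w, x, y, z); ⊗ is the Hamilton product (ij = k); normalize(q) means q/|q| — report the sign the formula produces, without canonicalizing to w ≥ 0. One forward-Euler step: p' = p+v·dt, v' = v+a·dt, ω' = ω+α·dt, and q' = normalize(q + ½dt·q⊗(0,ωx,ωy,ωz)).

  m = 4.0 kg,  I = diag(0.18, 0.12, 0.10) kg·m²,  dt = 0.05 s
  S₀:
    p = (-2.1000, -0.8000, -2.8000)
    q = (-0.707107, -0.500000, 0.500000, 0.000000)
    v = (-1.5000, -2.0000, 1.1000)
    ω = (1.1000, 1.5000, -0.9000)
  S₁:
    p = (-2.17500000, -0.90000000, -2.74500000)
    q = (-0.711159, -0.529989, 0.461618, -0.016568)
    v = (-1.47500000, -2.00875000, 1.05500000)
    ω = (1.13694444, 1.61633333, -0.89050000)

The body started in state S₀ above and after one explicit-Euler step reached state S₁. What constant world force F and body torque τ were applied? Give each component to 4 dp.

F = (2.0000, -0.7000, -3.6000)
τ = (0.1600, 0.2000, -0.0800)

v₁ − v₀ = (0.02500000, -0.00875000, -0.04500000)
F = m·Δv/dt = (2.0000, -0.7000, -3.6000)
rate change Δω = (0.03694444, 0.11633333, 0.00950000)
ω₀×(Iω₀) = (0.0270, -0.0792, -0.0990)
applied torque τ = (0.1600, 0.2000, -0.0800)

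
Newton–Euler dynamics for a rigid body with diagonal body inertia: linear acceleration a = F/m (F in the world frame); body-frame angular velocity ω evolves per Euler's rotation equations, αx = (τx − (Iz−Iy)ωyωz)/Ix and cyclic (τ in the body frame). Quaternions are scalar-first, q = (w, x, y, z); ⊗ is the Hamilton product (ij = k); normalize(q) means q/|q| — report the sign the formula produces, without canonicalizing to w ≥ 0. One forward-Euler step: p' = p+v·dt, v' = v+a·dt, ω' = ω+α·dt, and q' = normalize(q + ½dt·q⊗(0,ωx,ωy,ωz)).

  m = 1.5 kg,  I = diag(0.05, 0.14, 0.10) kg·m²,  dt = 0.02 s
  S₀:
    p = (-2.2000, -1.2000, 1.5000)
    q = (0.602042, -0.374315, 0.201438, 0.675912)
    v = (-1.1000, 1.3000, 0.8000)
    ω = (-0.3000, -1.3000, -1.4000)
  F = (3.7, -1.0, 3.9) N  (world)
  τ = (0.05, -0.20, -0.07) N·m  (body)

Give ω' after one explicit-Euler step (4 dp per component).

gyro term ω×Iω = (-0.0728, -0.0210, 0.0351)
(τ − ω×Iω)/I = (2.4560, -1.2786, -1.0510)
new body rate ω' = (-0.2509, -1.3256, -1.4210)

ω' = (-0.2509, -1.3256, -1.4210)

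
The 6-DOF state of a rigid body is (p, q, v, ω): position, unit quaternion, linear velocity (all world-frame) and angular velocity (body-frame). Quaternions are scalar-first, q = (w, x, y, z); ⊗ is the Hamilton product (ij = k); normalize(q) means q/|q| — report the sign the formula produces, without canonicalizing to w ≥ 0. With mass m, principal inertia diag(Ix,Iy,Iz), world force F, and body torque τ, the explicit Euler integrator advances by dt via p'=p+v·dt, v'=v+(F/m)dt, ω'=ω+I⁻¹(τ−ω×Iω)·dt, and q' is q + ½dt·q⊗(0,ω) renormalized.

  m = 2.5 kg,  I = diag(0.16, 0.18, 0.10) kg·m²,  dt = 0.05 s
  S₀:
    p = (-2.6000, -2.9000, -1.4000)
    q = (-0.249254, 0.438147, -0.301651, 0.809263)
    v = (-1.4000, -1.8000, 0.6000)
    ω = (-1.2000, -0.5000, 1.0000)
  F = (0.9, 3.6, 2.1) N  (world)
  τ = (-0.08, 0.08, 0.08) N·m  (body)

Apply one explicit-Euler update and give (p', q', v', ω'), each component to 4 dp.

angular accel α = (-0.7500, 0.8444, 0.6800)
ω' = ω + α·dt = (-1.2375, -0.4578, 1.0340)
q⊗(0,ω) = (-0.4343121, 0.4020853, -1.2846356, -0.8303087)
q + ½dt·q⊗(0,ω), renormalized = (-0.2599, 0.4478, -0.3335, 0.7878)
linear accel F/m = (0.3600, 1.4400, 0.8400)
new position p' = (-2.6700, -2.9900, -1.3700)
v + (F/m)dt = (-1.3820, -1.7280, 0.6420)

p' = (-2.6700, -2.9900, -1.3700)
q' = (-0.2599, 0.4478, -0.3335, 0.7878)
v' = (-1.3820, -1.7280, 0.6420)
ω' = (-1.2375, -0.4578, 1.0340)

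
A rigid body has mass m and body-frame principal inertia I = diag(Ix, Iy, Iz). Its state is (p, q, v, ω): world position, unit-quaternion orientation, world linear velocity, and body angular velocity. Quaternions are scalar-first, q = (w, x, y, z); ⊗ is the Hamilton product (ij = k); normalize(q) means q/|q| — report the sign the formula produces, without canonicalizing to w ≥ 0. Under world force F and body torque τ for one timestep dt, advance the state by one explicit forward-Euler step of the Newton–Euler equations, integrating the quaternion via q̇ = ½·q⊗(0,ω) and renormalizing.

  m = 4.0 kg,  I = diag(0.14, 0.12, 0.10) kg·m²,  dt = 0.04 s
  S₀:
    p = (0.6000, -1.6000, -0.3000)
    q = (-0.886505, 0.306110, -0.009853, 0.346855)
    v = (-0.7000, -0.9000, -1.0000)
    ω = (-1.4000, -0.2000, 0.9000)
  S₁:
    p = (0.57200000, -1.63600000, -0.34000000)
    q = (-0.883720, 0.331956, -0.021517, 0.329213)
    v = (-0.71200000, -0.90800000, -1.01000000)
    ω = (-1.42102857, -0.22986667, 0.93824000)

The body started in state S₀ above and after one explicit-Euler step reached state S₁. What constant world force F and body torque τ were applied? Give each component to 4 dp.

F = (-1.2000, -0.8000, -1.0000)
τ = (-0.0700, -0.1400, 0.0900)

Δω = ω₁−ω₀ = (-0.02102857, -0.02986667, 0.03824000)
I·α + gyro = (-0.0700, -0.1400, 0.0900)
velocity change Δv = (-0.01200000, -0.00800000, -0.01000000)
F = m·Δv/dt = (-1.2000, -0.8000, -1.0000)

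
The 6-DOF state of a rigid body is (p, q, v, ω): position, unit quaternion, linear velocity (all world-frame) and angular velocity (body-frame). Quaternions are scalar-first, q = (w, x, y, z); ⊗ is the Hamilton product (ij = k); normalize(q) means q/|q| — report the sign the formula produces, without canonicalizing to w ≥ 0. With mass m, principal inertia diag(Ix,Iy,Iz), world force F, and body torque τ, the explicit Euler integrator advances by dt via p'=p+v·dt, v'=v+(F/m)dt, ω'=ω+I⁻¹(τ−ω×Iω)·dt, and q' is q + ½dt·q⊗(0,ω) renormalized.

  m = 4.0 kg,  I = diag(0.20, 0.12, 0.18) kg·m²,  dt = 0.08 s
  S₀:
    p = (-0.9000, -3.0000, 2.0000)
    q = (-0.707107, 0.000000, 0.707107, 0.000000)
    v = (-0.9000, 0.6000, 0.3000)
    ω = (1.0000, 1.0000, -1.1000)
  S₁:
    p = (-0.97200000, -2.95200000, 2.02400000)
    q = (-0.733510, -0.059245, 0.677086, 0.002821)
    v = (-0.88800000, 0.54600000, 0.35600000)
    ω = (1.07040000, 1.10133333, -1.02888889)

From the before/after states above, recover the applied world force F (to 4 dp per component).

F = (0.6000, -2.7000, 2.8000)

Δv = v₁−v₀ = (0.01200000, -0.05400000, 0.05600000)
F = m·Δv/dt = (0.6000, -2.7000, 2.8000)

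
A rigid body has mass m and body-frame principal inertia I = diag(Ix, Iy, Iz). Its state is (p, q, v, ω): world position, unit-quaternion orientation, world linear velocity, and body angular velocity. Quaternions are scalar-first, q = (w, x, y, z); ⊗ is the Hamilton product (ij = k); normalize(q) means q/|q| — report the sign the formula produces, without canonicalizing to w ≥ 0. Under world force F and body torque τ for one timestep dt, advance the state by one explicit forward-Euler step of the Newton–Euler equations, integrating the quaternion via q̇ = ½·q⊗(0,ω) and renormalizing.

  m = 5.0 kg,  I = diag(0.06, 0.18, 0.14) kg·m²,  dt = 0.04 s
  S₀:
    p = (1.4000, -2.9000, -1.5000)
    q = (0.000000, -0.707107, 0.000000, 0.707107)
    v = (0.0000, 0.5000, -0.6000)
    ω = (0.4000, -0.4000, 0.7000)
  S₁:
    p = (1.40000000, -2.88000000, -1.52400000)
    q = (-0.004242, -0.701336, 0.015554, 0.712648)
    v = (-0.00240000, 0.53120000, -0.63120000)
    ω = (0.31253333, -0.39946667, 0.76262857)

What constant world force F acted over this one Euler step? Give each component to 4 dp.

Δv = v₁−v₀ = (-0.00240000, 0.03120000, -0.03120000)
m·(v₁−v₀)/dt = (-0.3000, 3.9000, -3.9000)

F = (-0.3000, 3.9000, -3.9000)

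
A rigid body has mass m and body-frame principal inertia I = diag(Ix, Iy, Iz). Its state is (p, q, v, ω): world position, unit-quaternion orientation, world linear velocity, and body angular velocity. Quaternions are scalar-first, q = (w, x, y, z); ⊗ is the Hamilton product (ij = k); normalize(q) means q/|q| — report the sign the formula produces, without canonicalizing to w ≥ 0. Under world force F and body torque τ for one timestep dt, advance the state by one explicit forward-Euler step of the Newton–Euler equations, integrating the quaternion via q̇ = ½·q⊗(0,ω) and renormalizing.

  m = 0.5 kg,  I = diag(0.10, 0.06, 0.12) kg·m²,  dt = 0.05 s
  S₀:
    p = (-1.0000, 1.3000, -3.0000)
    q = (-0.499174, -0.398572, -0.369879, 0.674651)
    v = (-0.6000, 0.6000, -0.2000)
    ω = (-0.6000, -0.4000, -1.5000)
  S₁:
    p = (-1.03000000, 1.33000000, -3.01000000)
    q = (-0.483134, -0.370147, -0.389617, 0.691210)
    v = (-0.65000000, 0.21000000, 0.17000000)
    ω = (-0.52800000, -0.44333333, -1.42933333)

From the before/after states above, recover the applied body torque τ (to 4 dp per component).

ω₁ − ω₀ = (0.07200000, -0.04333333, 0.07066667)
ω₀×(Iω₀) = (0.0360, -0.0180, -0.0096)
applied torque τ = (0.1800, -0.0700, 0.1600)

τ = (0.1800, -0.0700, 0.1600)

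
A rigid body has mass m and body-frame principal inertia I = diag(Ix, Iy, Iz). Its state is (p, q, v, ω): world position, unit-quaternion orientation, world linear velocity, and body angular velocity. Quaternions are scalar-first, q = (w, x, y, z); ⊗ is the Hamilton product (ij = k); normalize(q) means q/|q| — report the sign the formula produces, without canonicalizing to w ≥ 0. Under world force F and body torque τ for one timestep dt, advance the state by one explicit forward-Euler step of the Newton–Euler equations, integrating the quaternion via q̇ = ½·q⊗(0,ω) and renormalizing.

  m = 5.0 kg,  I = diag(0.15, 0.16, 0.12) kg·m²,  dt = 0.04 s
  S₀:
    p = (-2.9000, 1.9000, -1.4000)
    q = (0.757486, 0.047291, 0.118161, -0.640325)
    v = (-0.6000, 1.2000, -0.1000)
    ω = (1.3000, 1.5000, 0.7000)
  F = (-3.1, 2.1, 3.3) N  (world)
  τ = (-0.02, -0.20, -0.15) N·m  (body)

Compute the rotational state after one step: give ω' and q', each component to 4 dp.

ω' = (1.3059, 1.4432, 0.6435)
q' = (0.7610, 0.0878, 0.1235, -0.6308)

angular accel α = (0.1467, -1.4206, -1.4125)
ω' = ω + α·dt = (1.3059, 1.4432, 0.6435)
2q̇ = q⊗(0,ω) = (0.2095077, 2.0279320, 0.2707028, 0.4475674)
q + ½dt·q⊗(0,ω), renormalized = (0.7610, 0.0878, 0.1235, -0.6308)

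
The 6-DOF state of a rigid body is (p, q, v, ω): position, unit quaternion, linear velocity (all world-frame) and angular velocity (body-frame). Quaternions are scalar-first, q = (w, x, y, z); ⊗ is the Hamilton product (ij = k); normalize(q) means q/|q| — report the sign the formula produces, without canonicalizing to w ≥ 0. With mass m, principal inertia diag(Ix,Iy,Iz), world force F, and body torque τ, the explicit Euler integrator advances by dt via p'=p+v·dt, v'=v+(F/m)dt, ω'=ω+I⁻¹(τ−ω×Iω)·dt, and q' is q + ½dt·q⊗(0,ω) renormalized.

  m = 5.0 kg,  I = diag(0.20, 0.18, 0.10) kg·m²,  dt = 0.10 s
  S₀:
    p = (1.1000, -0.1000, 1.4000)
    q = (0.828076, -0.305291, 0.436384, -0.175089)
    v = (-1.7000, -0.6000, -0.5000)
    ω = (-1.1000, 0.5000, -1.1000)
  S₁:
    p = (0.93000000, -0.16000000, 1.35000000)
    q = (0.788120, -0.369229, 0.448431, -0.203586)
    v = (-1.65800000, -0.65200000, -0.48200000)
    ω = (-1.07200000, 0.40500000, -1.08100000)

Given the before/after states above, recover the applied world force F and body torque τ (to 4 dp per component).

Δv = v₁−v₀ = (0.04200000, -0.05200000, 0.01800000)
applied force F = (2.1000, -2.6000, 0.9000)
ω₁ − ω₀ = (0.02800000, -0.09500000, 0.01900000)
precession coupling = (0.0440, 0.1210, 0.0110)
applied torque τ = (0.1000, -0.0500, 0.0300)

F = (2.1000, -2.6000, 0.9000)
τ = (0.1000, -0.0500, 0.0300)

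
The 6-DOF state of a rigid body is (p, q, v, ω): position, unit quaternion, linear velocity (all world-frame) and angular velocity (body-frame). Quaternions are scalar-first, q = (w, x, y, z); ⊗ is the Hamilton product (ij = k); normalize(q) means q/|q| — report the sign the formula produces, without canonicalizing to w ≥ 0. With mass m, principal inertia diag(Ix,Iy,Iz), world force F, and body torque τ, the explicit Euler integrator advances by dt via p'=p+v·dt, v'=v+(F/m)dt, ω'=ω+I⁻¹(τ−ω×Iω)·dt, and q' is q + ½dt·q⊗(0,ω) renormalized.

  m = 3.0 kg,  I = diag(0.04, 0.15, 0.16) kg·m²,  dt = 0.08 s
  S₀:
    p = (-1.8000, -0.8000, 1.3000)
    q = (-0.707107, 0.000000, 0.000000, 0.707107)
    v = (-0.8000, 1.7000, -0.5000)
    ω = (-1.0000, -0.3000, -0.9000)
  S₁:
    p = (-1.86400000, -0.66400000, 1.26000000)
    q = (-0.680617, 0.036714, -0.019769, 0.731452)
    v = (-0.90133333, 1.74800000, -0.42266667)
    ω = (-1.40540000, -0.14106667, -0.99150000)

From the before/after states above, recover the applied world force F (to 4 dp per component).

F = (-3.8000, 1.8000, 2.9000)

Δv = v₁−v₀ = (-0.10133333, 0.04800000, 0.07733333)
applied force F = (-3.8000, 1.8000, 2.9000)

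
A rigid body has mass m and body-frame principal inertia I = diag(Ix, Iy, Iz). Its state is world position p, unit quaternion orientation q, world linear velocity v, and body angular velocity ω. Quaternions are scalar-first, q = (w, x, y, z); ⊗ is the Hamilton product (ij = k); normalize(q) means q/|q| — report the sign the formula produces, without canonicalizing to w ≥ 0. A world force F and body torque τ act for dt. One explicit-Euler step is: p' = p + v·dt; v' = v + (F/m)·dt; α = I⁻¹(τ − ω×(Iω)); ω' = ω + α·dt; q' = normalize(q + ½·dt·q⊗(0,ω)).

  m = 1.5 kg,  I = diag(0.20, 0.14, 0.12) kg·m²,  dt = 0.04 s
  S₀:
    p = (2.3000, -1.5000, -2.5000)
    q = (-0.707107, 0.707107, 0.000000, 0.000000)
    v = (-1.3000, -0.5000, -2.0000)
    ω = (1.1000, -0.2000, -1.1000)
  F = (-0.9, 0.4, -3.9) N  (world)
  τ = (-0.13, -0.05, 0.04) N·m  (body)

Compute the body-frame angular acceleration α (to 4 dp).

α = (-0.6280, 0.3343, 0.2233)

precession coupling ω×(Iω) = (-0.0044, -0.0968, 0.0132)
α = I⁻¹(τ − ω×Iω) = (-0.6280, 0.3343, 0.2233)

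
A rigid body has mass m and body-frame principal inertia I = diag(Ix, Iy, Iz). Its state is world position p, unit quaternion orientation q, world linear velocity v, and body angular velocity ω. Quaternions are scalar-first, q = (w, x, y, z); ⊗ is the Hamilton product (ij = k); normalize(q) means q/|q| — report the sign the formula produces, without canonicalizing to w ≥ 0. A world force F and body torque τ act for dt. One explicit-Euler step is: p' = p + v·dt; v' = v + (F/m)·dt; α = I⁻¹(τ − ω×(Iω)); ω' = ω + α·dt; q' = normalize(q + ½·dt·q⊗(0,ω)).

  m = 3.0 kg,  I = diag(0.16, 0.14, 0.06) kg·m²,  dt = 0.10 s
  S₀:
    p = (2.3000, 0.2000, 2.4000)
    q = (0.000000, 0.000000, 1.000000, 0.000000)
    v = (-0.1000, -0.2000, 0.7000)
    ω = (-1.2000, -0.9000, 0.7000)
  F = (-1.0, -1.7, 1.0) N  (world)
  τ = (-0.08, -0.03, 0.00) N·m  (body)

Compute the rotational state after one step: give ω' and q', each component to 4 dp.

ω×(Iω) gyroscopic = (0.0504, -0.0840, -0.0216)
α = I⁻¹(τ − ω×Iω) = (-0.8150, 0.3857, 0.3600)
new body rate ω' = (-1.2815, -0.8614, 0.7360)
2q̇ = q⊗(0,ω) = (0.9000000, 0.7000000, 0.0000000, 1.2000000)
q + ½dt·q⊗(0,ω), renormalized = (0.0448, 0.0349, 0.9966, 0.0598)

ω' = (-1.2815, -0.8614, 0.7360)
q' = (0.0448, 0.0349, 0.9966, 0.0598)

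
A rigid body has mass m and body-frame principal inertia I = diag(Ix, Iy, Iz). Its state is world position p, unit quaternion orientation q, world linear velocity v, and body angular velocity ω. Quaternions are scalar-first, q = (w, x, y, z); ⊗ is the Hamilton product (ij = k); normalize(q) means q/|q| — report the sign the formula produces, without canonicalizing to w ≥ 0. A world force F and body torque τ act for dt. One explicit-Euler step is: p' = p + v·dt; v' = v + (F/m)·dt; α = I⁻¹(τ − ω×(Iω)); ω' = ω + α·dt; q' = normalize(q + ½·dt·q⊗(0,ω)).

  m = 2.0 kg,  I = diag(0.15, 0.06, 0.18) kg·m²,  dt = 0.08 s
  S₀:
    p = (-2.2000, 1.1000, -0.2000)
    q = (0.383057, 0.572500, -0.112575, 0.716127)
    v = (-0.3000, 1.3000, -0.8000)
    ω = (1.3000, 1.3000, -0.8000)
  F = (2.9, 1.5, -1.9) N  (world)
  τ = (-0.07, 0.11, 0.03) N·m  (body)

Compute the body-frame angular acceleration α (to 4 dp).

α = (0.3653, 1.3133, 1.0117)

ω×(Iω) gyroscopic = (-0.1248, 0.0312, -0.1521)
(τ − ω×Iω)/I = (0.3653, 1.3133, 1.0117)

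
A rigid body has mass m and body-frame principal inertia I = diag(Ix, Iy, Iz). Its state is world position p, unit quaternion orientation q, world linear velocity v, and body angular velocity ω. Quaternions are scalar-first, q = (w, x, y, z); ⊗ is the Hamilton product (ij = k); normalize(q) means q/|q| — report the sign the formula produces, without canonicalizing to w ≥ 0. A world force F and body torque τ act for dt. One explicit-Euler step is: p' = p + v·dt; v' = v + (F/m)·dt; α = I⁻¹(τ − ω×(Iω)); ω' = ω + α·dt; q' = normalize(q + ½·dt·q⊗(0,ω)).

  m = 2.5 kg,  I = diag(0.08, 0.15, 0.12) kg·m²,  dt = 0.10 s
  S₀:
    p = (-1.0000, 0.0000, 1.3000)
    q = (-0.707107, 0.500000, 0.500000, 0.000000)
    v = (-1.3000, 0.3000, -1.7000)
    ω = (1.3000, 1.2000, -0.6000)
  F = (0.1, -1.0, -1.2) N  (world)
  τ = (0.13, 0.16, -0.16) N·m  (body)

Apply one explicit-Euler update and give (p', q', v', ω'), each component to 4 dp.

p' = (-1.1300, 0.0300, 1.1300)
q' = (-0.7663, 0.4371, 0.4705, 0.0186)
v' = (-1.2960, 0.2600, -1.7480)
ω' = (1.4355, 1.2859, -0.8243)

precession coupling ω×(Iω) = (0.0216, 0.0312, 0.1092)
(τ − ω×Iω)/I = (1.3550, 0.8587, -2.2433)
ω + α·dt = (1.4355, 1.2859, -0.8243)
q⊗(0,ω) = (-1.2500000, -1.2192391, -0.5485284, 0.3742642)
q' = normalize(q + ½dt·q⊗(0,ω)) = (-0.7663, 0.4371, 0.4705, 0.0186)
a = F/m = (0.0400, -0.4000, -0.4800)
p' = p + v·dt = (-1.1300, 0.0300, 1.1300)
new velocity v' = (-1.2960, 0.2600, -1.7480)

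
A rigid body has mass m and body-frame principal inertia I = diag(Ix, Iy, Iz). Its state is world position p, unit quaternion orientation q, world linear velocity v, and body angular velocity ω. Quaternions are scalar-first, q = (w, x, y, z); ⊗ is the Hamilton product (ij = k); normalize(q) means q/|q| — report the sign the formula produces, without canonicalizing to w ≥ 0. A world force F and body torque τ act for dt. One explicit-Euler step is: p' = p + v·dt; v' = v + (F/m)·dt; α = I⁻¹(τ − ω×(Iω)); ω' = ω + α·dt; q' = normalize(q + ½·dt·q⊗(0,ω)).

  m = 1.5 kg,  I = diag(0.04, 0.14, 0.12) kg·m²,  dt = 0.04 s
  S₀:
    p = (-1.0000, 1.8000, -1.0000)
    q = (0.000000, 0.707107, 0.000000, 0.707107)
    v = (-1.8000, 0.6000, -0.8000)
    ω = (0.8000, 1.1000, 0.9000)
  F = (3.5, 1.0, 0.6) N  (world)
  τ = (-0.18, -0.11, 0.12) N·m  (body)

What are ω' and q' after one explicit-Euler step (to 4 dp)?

ω' = (0.6398, 1.0850, 0.9107)
q' = (-0.0240, 0.6912, -0.0014, 0.7223)

α = I⁻¹(τ − ω×Iω) = (-4.0050, -0.3743, 0.2667)
new body rate ω' = (0.6398, 1.0850, 0.9107)
q⊗(0,ω) = (-1.2020819, -0.7778177, -0.0707107, 0.7778177)
q + ½dt·q⊗(0,ω), renormalized = (-0.0240, 0.6912, -0.0014, 0.7223)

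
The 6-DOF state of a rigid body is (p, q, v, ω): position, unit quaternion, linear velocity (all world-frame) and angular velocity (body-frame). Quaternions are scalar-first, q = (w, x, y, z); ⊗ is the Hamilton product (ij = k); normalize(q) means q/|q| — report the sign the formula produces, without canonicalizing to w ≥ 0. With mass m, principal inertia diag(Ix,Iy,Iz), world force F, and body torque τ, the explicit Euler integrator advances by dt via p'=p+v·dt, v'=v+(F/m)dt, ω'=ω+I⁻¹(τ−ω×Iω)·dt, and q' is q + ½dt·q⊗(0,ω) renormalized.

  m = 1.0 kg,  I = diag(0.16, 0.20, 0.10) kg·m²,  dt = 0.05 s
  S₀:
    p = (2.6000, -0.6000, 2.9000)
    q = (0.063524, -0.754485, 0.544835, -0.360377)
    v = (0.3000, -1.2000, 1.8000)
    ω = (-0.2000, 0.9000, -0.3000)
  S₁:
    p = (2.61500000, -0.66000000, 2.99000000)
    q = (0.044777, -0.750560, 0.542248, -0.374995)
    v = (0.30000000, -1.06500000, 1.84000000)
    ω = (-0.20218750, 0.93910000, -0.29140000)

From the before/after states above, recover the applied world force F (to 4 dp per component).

v₁ − v₀ = (0.00000000, 0.13500000, 0.04000000)
applied force F = (0.0000, 2.7000, 0.8000)

F = (0.0000, 2.7000, 0.8000)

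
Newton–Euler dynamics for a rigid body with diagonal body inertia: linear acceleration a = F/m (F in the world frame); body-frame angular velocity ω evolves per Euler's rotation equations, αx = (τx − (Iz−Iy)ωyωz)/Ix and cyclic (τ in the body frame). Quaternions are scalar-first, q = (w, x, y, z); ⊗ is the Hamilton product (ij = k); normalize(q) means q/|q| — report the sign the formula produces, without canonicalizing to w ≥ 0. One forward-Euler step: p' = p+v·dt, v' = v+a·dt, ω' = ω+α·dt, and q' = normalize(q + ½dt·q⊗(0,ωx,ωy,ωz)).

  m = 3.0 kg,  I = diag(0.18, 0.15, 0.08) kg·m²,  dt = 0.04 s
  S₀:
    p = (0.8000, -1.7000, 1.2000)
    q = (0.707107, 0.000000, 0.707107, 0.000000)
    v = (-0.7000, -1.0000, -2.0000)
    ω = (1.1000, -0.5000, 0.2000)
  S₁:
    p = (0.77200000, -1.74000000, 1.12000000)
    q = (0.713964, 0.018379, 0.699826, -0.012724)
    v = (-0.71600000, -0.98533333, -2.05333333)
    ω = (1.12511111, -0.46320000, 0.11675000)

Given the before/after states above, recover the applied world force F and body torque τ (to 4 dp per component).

velocity change Δv = (-0.01600000, 0.01466667, -0.05333333)
m·(v₁−v₀)/dt = (-1.2000, 1.1000, -4.0000)
ω₁ − ω₀ = (0.02511111, 0.03680000, -0.08325000)
precession coupling = (0.0070, 0.0220, 0.0165)
τ = I·(Δω/dt) + ω₀×(Iω₀) = (0.1200, 0.1600, -0.1500)

F = (-1.2000, 1.1000, -4.0000)
τ = (0.1200, 0.1600, -0.1500)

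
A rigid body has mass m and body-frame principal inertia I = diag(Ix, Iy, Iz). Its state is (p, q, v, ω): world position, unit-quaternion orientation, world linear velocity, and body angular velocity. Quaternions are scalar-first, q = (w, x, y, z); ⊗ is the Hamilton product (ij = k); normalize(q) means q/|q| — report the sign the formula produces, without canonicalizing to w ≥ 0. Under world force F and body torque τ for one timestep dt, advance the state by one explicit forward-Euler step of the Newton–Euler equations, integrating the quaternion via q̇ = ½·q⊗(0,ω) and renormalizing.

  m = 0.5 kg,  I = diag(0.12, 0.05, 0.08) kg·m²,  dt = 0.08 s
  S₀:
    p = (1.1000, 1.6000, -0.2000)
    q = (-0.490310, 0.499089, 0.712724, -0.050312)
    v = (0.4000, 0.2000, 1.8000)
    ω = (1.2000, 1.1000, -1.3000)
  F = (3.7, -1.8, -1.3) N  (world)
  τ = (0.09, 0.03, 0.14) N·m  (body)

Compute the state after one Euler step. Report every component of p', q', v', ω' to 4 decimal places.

p' = (1.1320, 1.6160, -0.0560)
q' = (-0.5463, 0.4392, 0.7122, -0.0369)
v' = (0.9920, -0.0880, 1.5920)
ω' = (1.2886, 1.2478, -1.0676)

new position p' = (1.1320, 1.6160, -0.0560)
v + (F/m)dt = (0.9920, -0.0880, 1.5920)
gyro term ω×Iω = (-0.0429, -0.0624, -0.0924)
angular accel α = (1.1075, 1.8480, 2.9050)
ω' = ω + α·dt = (1.2886, 1.2478, -1.0676)
Hamilton product q⊗(0,ω) = (-1.4483088, -1.4595700, 0.0491003, 0.3311321)
q + ½dt·q⊗(0,ω), renormalized = (-0.5463, 0.4392, 0.7122, -0.0369)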